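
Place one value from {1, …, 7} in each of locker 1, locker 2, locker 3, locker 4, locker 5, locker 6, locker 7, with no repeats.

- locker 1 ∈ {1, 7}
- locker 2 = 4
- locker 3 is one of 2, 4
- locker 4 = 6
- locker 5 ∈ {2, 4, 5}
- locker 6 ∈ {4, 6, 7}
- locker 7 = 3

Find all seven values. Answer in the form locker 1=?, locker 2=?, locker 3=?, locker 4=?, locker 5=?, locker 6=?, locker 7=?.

locker 1=1, locker 2=4, locker 3=2, locker 4=6, locker 5=5, locker 6=7, locker 7=3

locker 2's domain is down to {4}, so locker 2 = 4. Eliminate 4 elsewhere: locker 3, locker 5, locker 6.
locker 3 must be 2 (only option left). Eliminate 2 elsewhere: locker 5.
That leaves locker 4 = 6. Eliminate 6 elsewhere: locker 6.
locker 5 has just one choice, so locker 5 = 5.
That leaves locker 6 = 7. Remove 7 from locker 1.
locker 7 has just one choice, so locker 7 = 3.
locker 1's domain is down to {1}, so locker 1 = 1.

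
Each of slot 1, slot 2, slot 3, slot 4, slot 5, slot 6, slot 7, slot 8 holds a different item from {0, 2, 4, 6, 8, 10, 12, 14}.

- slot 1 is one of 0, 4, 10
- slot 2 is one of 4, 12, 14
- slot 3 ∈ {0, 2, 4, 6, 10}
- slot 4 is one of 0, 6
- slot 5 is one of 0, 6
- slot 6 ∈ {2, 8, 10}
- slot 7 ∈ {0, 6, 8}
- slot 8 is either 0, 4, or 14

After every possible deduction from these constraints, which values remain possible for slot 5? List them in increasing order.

0, 6

The 8 variables draw from only 8 values {0, 2, 4, 6, 8, 10, 12, 14}, so each is used; only slot 2 can be 12, hence slot 2 = 12.
Among the 7 still-open variables, 14 fits only slot 8 (and all 7 values in {0, 2, 4, 6, 8, 10, 14} must be used), so slot 8 = 14.
slot 4 and slot 5 share exactly the 2 values {0, 6}; by pigeonhole those values go to them, so strike 0, 6 from slot 1, slot 3, slot 7.
slot 7's domain is down to {8}, so slot 7 = 8. Strike 8 from slot 6.
No further eliminations apply; slot 5 can still be any of 0, 6.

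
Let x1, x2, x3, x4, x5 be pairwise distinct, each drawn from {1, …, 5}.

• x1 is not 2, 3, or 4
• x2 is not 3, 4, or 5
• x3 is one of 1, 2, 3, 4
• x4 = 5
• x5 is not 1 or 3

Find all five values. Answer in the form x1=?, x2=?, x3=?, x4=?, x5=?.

x1=1, x2=2, x3=3, x4=5, x5=4

x4 has just one choice, so x4 = 5. Strike 5 from x1, x5.
x1's domain is down to {1}, so x1 = 1. Strike 1 from x2, x3.
x2 has just one choice, so x2 = 2. Strike 2 from x3, x5.
x5 must be 4 (only option left). Strike 4 from x3.
That leaves x3 = 3.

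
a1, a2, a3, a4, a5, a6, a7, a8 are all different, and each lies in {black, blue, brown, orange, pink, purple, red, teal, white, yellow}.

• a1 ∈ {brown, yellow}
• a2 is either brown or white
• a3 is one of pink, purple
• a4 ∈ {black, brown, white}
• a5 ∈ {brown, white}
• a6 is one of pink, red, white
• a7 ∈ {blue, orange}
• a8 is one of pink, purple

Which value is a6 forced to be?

red

a2 and a5 share exactly the 2 values {brown, white}; by pigeonhole those values go to them, so strike brown, white from a1, a4, a6.
a1 must be yellow (only option left).
a4 must be black (only option left).
a3 and a8 between them cover only {pink, purple} — a naked pair. Remove those values from a6.
So a6 = red.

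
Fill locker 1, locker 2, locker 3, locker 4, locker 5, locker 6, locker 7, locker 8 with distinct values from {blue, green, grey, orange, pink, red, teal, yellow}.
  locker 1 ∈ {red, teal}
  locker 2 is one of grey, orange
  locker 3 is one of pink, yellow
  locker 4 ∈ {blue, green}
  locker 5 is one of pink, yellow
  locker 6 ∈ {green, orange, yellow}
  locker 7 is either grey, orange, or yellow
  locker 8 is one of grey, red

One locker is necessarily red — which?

locker 8

The 8 variables draw from only 8 values {blue, green, grey, orange, pink, red, teal, yellow}, so each is used; only locker 4 can be blue, hence locker 4 = blue.
The 7 still-open variables together cover exactly {green, grey, orange, pink, red, teal, yellow} — 7 values for 7 variables — and green appears only in locker 6's list, so locker 6 = green.
Among the 6 still-open variables, teal fits only locker 1 (and all 6 values in {grey, orange, pink, red, teal, yellow} must be used), so locker 1 = teal.
Among the 5 still-open variables, red fits only locker 8 (and all 5 values in {grey, orange, pink, red, yellow} must be used), so locker 8 = red.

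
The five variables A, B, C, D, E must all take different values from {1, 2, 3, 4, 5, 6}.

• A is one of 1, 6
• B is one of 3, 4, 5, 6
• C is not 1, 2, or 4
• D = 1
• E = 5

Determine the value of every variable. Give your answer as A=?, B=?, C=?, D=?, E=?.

D's domain is down to {1}, so D = 1. Strike 1 from A.
That leaves E = 5. Eliminate 5 elsewhere: B, C.
A has just one choice, so A = 6. Remove 6 from B, C.
That leaves C = 3. Remove 3 from B.
B has just one choice, so B = 4.

A=6, B=4, C=3, D=1, E=5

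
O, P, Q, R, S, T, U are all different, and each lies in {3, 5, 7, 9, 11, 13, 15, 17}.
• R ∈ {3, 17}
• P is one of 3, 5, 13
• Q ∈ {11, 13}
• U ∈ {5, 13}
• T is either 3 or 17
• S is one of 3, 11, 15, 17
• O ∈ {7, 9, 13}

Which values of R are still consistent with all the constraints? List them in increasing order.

3, 17

The 2 variables R and T are confined to {3, 17}, which locks those values in; drop them from P, S.
The 2 variables P and U are confined to {5, 13}, which locks those values in; drop them from O, Q.
Q's domain is down to {11}, so Q = 11. Eliminate 11 elsewhere: S.
S must be 15 (only option left).
No further eliminations apply; R can still be any of 3, 17.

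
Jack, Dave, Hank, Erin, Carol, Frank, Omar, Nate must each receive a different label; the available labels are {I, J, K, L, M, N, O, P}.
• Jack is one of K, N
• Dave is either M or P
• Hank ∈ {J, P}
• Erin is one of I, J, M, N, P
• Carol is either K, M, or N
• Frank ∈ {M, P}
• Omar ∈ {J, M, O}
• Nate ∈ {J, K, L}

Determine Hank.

Among the 8 variables, I fits only Erin (and all 8 values in {I, J, K, L, M, N, O, P} must be used), so Erin = I.
The 7 still-open variables together cover exactly {J, K, L, M, N, O, P} — 7 values for 7 variables — and L appears only in Nate's list, so Nate = L.
The 6 still-open variables draw from only 6 values {J, K, M, N, O, P}, so each is used; only Omar can be O, hence Omar = O.
Among the 5 still-open variables, J fits only Hank (and all 5 values in {J, K, M, N, P} must be used), so Hank = J.

J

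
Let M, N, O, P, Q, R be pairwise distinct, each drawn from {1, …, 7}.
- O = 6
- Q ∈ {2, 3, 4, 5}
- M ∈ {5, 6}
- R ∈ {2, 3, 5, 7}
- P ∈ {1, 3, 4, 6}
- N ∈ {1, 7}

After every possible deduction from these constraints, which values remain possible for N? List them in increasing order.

1, 7

O must be 6 (only option left). Eliminate 6 elsewhere: M, P.
M has just one choice, so M = 5. Strike 5 from Q, R.
No further eliminations apply; N can still be any of 1, 7.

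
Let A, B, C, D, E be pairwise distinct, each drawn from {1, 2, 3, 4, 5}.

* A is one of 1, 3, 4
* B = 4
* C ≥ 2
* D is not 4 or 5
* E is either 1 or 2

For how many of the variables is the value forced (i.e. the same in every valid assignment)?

B has just one choice, so B = 4. Remove 4 from A, C.
The 4 still-open variables draw from only 4 values {1, 2, 3, 5}, so each is used; only C can be 5, hence C = 5.
Determined: B=4, C=5. The other variables each still have more than one consistent value. That makes 2.

2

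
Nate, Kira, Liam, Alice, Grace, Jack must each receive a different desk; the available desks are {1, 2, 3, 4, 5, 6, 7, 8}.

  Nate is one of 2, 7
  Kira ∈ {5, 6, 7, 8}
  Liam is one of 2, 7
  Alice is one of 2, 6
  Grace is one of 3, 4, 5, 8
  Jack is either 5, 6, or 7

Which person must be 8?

Kira

Nate and Liam between them cover only {2, 7} — a naked pair. Remove those values from Kira, Alice, Jack.
Alice's domain is down to {6}, so Alice = 6. So Kira, Jack can't be 6.
That leaves Jack = 5. So Kira, Grace can't be 5.
So 8 goes to Kira.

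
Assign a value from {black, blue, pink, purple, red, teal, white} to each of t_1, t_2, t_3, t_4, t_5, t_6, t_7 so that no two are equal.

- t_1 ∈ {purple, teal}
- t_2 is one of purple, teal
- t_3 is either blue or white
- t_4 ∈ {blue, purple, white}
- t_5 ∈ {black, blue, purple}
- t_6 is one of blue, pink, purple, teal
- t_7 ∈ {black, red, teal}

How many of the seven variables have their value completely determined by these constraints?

3

The 7 variables draw from only 7 values {black, blue, pink, purple, red, teal, white}, so each is used; only t_6 can be pink, hence t_6 = pink.
Among the 6 still-open variables, red fits only t_7 (and all 6 values in {black, blue, purple, red, teal, white} must be used), so t_7 = red.
The 5 still-open variables together cover exactly {black, blue, purple, teal, white} — 5 values for 5 variables — and black appears only in t_5's list, so t_5 = black.
The 2 variables t_1 and t_2 are confined to {purple, teal}, which locks those values in; drop them from t_4.
Determined: t_5=black, t_6=pink, t_7=red. The other variables each still have more than one consistent value. That makes 3.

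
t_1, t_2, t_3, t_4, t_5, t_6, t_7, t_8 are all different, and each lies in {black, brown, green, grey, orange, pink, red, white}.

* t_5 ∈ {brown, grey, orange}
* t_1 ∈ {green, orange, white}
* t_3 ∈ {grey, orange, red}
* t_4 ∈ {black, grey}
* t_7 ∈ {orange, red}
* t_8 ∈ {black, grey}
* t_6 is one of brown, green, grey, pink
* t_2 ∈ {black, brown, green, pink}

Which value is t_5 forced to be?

brown

The 8 variables draw from only 8 values {black, brown, green, grey, orange, pink, red, white}, so each is used; only t_1 can be white, hence t_1 = white.
t_4 and t_8 between them cover only {black, grey} — a naked pair. Remove those values from t_2, t_3, t_5, t_6.
t_3 and t_7 share exactly the 2 values {orange, red}; by pigeonhole those values go to them, so strike orange, red from t_5.
So t_5 = brown.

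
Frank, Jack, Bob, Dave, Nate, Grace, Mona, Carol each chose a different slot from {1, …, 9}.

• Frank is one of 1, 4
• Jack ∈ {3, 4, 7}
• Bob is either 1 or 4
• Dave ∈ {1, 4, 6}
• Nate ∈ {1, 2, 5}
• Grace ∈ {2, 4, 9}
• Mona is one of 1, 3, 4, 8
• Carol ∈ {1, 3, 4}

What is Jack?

The 2 variables Frank and Bob are confined to {1, 4}, which locks those values in; drop them from Jack, Dave, Nate, Grace, Mona, Carol.
That leaves Dave = 6.
That leaves Carol = 3. Eliminate 3 elsewhere: Jack, Mona.
So Jack = 7.

7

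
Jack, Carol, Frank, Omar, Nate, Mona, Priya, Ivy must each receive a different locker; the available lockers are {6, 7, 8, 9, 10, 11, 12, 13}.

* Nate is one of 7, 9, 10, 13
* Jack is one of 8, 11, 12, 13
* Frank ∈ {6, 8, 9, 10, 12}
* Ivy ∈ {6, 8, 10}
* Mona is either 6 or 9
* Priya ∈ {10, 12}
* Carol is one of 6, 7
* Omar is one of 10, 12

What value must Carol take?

The 8 variables draw from only 8 values {6, 7, 8, 9, 10, 11, 12, 13}, so each is used; only Jack can be 11, hence Jack = 11.
The 7 still-open variables draw from only 7 values {6, 7, 8, 9, 10, 12, 13}, so each is used; only Nate can be 13, hence Nate = 13.
The 6 still-open variables draw from only 6 values {6, 7, 8, 9, 10, 12}, so each is used; only Carol can be 7, hence Carol = 7.

7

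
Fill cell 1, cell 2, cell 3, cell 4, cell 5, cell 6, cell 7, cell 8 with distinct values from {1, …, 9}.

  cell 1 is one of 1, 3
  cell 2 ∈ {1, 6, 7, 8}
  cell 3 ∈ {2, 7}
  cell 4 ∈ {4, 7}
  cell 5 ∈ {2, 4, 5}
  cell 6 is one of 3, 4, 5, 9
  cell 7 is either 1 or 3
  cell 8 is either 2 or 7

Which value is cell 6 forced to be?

cell 1 and cell 7 share exactly the 2 values {1, 3}; by pigeonhole those values go to them, so strike 1, 3 from cell 2, cell 6.
cell 3 and cell 8 share exactly the 2 values {2, 7}; by pigeonhole those values go to them, so strike 2, 7 from cell 2, cell 4, cell 5.
cell 4's domain is down to {4}, so cell 4 = 4. Remove 4 from cell 5, cell 6.
That leaves cell 5 = 5. Remove 5 from cell 6.
So cell 6 = 9.

9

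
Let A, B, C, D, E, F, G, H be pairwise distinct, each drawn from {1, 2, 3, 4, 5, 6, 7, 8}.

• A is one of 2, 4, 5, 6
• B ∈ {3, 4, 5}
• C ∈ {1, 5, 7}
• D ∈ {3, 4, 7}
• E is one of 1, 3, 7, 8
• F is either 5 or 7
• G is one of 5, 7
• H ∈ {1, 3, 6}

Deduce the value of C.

Among the 8 variables, 2 fits only A (and all 8 values in {1, 2, 3, 4, 5, 6, 7, 8} must be used), so A = 2.
The 7 still-open variables draw from only 7 values {1, 3, 4, 5, 6, 7, 8}, so each is used; only H can be 6, hence H = 6.
Among the 6 still-open variables, 8 fits only E (and all 6 values in {1, 3, 4, 5, 7, 8} must be used), so E = 8.
The 5 still-open variables together cover exactly {1, 3, 4, 5, 7} — 5 values for 5 variables — and 1 appears only in C's list, so C = 1.

1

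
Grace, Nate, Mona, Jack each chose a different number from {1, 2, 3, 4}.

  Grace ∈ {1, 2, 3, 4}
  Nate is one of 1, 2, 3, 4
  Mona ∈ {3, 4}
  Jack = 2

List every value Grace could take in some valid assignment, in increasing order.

Jack's domain is down to {2}, so Jack = 2. Strike 2 from Grace, Nate.
No further eliminations apply; Grace can still be any of 1, 3, 4.

1, 3, 4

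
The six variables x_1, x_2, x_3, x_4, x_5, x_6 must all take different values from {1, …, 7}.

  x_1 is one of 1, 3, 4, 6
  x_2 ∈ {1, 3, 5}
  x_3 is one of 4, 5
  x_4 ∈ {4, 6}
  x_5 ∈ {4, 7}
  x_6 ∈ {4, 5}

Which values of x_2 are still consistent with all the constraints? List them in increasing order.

1, 3

Among the 6 variables, 7 fits only x_5 (and all 6 values in {1, 3, 4, 5, 6, 7} must be used), so x_5 = 7.
x_3 and x_6 share exactly the 2 values {4, 5}; by pigeonhole those values go to them, so strike 4, 5 from x_1, x_2, x_4.
x_4 has just one choice, so x_4 = 6. Strike 6 from x_1.
No further eliminations apply; x_2 can still be any of 1, 3.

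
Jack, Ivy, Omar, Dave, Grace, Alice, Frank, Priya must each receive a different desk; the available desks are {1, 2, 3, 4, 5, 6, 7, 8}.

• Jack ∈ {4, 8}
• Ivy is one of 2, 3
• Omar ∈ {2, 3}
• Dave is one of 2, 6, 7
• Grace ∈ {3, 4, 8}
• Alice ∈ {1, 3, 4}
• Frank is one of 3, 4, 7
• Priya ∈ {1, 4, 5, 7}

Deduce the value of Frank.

7

The 8 variables together cover exactly {1, 2, 3, 4, 5, 6, 7, 8} — 8 values for 8 variables — and 5 appears only in Priya's list, so Priya = 5.
The 7 still-open variables together cover exactly {1, 2, 3, 4, 6, 7, 8} — 7 values for 7 variables — and 1 appears only in Alice's list, so Alice = 1.
The 6 still-open variables draw from only 6 values {2, 3, 4, 6, 7, 8}, so each is used; only Dave can be 6, hence Dave = 6.
The 5 still-open variables draw from only 5 values {2, 3, 4, 7, 8}, so each is used; only Frank can be 7, hence Frank = 7.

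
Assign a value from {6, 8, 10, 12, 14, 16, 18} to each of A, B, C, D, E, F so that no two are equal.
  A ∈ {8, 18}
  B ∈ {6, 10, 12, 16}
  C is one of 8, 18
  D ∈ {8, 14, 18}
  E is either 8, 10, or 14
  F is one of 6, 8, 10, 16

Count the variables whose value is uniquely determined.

2

A and C between them cover only {8, 18} — a naked pair. Remove those values from D, E, F.
That leaves D = 14. Eliminate 14 elsewhere: E.
E must be 10 (only option left). So B, F can't be 10.
Determined: D=14, E=10. The other variables each still have more than one consistent value. That makes 2.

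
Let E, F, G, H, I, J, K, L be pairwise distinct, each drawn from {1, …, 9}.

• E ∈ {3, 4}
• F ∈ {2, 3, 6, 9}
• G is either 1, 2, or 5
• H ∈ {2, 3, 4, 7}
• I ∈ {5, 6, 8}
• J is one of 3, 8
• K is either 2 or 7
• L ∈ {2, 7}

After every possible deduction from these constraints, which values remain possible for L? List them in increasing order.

K and L between them cover only {2, 7} — a naked pair. Remove those values from F, G, H.
E and H between them cover only {3, 4} — a naked pair. Remove those values from F, J.
J must be 8 (only option left). Eliminate 8 elsewhere: I.
No further eliminations apply; L can still be any of 2, 7.

2, 7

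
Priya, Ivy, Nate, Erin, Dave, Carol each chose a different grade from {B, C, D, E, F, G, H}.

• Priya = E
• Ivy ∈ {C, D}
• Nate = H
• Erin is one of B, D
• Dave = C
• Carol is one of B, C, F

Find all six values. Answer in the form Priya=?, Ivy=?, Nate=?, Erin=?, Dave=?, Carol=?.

Priya=E, Ivy=D, Nate=H, Erin=B, Dave=C, Carol=F

Priya has just one choice, so Priya = E.
Nate's domain is down to {H}, so Nate = H.
Dave has just one choice, so Dave = C. Eliminate C elsewhere: Ivy, Carol.
That leaves Ivy = D. Eliminate D elsewhere: Erin.
That leaves Erin = B. So Carol can't be B.
Carol must be F (only option left).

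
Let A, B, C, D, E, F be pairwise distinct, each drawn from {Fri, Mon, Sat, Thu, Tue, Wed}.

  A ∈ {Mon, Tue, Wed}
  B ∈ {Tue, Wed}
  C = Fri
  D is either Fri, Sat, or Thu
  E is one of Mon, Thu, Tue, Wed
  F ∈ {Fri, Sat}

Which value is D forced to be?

C's domain is down to {Fri}, so C = Fri. Eliminate Fri elsewhere: D, F.
F's domain is down to {Sat}, so F = Sat. Eliminate Sat elsewhere: D.
So D = Thu.

Thu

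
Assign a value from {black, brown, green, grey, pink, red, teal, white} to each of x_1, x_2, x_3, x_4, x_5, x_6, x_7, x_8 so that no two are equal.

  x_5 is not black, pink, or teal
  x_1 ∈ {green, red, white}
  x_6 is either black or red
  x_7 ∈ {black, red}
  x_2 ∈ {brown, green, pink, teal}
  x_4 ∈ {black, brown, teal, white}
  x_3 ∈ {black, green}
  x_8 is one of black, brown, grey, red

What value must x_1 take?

Among the 8 variables, pink fits only x_2 (and all 8 values in {black, brown, green, grey, pink, red, teal, white} must be used), so x_2 = pink.
Among the 7 still-open variables, teal fits only x_4 (and all 7 values in {black, brown, green, grey, red, teal, white} must be used), so x_4 = teal.
x_6 and x_7 between them cover only {black, red} — a naked pair. Remove those values from x_1, x_3, x_5, x_8.
x_3's domain is down to {green}, so x_3 = green. Remove green from x_1, x_5.
So x_1 = white.

white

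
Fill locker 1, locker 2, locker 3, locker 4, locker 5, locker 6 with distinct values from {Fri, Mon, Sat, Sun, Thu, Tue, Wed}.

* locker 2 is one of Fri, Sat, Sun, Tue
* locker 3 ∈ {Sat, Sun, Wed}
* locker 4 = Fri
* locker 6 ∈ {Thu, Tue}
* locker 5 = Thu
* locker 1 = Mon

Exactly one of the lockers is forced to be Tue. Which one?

locker 1 must be Mon (only option left).
locker 4's domain is down to {Fri}, so locker 4 = Fri. So locker 2 can't be Fri.
locker 5's domain is down to {Thu}, so locker 5 = Thu. Eliminate Thu elsewhere: locker 6.
So Tue goes to locker 6.

locker 6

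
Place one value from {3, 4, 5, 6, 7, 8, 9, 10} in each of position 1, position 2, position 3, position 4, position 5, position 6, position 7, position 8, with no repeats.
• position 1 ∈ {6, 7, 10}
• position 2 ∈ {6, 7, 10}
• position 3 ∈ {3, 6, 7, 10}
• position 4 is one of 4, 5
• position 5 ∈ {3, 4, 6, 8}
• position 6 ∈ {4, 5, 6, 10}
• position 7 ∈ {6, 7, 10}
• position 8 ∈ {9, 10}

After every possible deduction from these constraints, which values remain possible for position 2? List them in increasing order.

The 8 variables together cover exactly {3, 4, 5, 6, 7, 8, 9, 10} — 8 values for 8 variables — and 8 appears only in position 5's list, so position 5 = 8.
Among the 7 still-open variables, 3 fits only position 3 (and all 7 values in {3, 4, 5, 6, 7, 9, 10} must be used), so position 3 = 3.
The 6 still-open variables draw from only 6 values {4, 5, 6, 7, 9, 10}, so each is used; only position 8 can be 9, hence position 8 = 9.
position 1, position 2, position 7 share exactly the 3 values {6, 7, 10}; by pigeonhole those values go to them, so strike 6, 7, 10 from position 6.
No further eliminations apply; position 2 can still be any of 6, 7, 10.

6, 7, 10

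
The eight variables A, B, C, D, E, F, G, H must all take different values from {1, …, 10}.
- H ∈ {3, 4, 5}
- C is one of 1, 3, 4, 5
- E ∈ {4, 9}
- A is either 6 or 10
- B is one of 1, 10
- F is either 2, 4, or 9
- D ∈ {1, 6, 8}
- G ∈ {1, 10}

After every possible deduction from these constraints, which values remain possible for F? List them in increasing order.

2, 4, 9

The 2 variables B and G are confined to {1, 10}, which locks those values in; drop them from A, C, D.
A has just one choice, so A = 6. Strike 6 from D.
That leaves D = 8.
No further eliminations apply; F can still be any of 2, 4, 9.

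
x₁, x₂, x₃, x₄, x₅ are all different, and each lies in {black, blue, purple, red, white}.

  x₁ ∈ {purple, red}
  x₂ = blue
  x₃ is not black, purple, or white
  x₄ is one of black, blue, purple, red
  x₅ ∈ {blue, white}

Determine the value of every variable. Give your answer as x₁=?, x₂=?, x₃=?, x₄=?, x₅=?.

x₁=purple, x₂=blue, x₃=red, x₄=black, x₅=white

x₂ must be blue (only option left). Remove blue from x₃, x₄, x₅.
x₃ must be red (only option left). Strike red from x₁, x₄.
x₅ has just one choice, so x₅ = white.
x₁ must be purple (only option left). Strike purple from x₄.
x₄'s domain is down to {black}, so x₄ = black.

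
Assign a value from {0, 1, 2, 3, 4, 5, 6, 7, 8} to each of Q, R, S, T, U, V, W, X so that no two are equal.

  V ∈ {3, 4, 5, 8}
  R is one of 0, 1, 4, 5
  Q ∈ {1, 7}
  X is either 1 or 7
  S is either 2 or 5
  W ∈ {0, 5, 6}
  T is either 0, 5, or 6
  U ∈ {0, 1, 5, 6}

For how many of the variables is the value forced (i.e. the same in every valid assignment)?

2

The 2 variables Q and X are confined to {1, 7}, which locks those values in; drop them from R, U.
The 3 variables T, U, W are confined to {0, 5, 6}, which locks those values in; drop them from R, S, V.
R's domain is down to {4}, so R = 4. Strike 4 from V.
S has just one choice, so S = 2.
Determined: R=4, S=2. The other variables each still have more than one consistent value. That makes 2.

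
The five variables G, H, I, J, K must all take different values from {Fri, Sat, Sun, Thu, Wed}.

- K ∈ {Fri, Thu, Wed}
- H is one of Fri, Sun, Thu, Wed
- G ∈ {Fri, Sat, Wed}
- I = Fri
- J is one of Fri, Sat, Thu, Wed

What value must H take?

I's domain is down to {Fri}, so I = Fri. Remove Fri from G, H, J, K.
The 4 still-open variables draw from only 4 values {Sat, Sun, Thu, Wed}, so each is used; only H can be Sun, hence H = Sun.

Sun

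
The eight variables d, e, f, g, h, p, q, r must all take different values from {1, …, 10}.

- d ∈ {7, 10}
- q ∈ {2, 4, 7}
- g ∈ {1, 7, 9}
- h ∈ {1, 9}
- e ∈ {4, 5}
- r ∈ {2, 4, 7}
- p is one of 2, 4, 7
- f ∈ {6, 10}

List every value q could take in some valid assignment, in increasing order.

Among the 8 variables, 5 fits only e (and all 8 values in {1, 2, 4, 5, 6, 7, 9, 10} must be used), so e = 5.
The 7 still-open variables draw from only 7 values {1, 2, 4, 6, 7, 9, 10}, so each is used; only f can be 6, hence f = 6.
The 6 still-open variables draw from only 6 values {1, 2, 4, 7, 9, 10}, so each is used; only d can be 10, hence d = 10.
The 3 variables p, q, r are confined to {2, 4, 7}, which locks those values in; drop them from g.
No further eliminations apply; q can still be any of 2, 4, 7.

2, 4, 7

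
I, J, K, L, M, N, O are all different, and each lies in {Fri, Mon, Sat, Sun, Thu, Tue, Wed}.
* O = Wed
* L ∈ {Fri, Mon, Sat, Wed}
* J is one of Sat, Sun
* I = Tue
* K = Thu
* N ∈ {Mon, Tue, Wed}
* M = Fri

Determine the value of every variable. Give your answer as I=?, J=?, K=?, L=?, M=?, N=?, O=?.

I=Tue, J=Sun, K=Thu, L=Sat, M=Fri, N=Mon, O=Wed

I's domain is down to {Tue}, so I = Tue. Eliminate Tue elsewhere: N.
That leaves K = Thu.
M must be Fri (only option left). Eliminate Fri elsewhere: L.
O must be Wed (only option left). Eliminate Wed elsewhere: L, N.
N has just one choice, so N = Mon. Eliminate Mon elsewhere: L.
L must be Sat (only option left). Eliminate Sat elsewhere: J.
J has just one choice, so J = Sun.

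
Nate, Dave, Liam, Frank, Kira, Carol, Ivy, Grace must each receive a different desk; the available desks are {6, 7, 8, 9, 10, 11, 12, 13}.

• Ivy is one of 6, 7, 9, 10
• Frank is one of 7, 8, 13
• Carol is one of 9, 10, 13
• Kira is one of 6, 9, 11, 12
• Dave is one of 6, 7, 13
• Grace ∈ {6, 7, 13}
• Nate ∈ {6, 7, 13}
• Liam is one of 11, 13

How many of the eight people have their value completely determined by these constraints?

3

The 8 variables draw from only 8 values {6, 7, 8, 9, 10, 11, 12, 13}, so each is used; only Frank can be 8, hence Frank = 8.
The 7 still-open variables draw from only 7 values {6, 7, 9, 10, 11, 12, 13}, so each is used; only Kira can be 12, hence Kira = 12.
The 6 still-open variables together cover exactly {6, 7, 9, 10, 11, 13} — 6 values for 6 variables — and 11 appears only in Liam's list, so Liam = 11.
Nate, Dave, Grace between them cover only {6, 7, 13} — a naked triple. Remove those values from Carol, Ivy.
Determined: Liam=11, Frank=8, Kira=12. The other people each still have more than one consistent value. That makes 3.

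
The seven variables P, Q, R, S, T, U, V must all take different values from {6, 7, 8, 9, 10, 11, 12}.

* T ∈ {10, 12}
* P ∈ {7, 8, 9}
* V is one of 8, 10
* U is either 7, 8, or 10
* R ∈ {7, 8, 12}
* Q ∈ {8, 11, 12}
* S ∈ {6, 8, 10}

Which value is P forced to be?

9

The 7 variables together cover exactly {6, 7, 8, 9, 10, 11, 12} — 7 values for 7 variables — and 6 appears only in S's list, so S = 6.
The 6 still-open variables together cover exactly {7, 8, 9, 10, 11, 12} — 6 values for 6 variables — and 9 appears only in P's list, so P = 9.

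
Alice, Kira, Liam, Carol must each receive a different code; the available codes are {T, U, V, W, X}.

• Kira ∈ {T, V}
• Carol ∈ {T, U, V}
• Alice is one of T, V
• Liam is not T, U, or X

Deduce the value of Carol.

The 4 variables draw from only 4 values {T, U, V, W}, so each is used; only Carol can be U, hence Carol = U.

U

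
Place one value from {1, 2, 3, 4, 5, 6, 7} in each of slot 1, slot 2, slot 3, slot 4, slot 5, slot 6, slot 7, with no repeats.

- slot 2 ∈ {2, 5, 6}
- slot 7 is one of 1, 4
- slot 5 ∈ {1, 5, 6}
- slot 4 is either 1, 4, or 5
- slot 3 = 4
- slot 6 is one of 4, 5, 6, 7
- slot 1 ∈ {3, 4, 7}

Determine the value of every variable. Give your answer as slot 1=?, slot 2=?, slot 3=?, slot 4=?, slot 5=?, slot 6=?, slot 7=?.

slot 3's domain is down to {4}, so slot 3 = 4. So slot 1, slot 4, slot 6, slot 7 can't be 4.
That leaves slot 7 = 1. Strike 1 from slot 4, slot 5.
slot 4 must be 5 (only option left). Remove 5 from slot 2, slot 5, slot 6.
slot 5 must be 6 (only option left). Strike 6 from slot 2, slot 6.
slot 6 has just one choice, so slot 6 = 7. Remove 7 from slot 1.
slot 1's domain is down to {3}, so slot 1 = 3.
slot 2 has just one choice, so slot 2 = 2.

slot 1=3, slot 2=2, slot 3=4, slot 4=5, slot 5=6, slot 6=7, slot 7=1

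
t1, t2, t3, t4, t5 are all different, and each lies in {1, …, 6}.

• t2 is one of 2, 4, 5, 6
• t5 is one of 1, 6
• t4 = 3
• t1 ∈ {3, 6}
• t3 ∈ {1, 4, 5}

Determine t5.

1

t4 must be 3 (only option left). Remove 3 from t1.
t1 must be 6 (only option left). Eliminate 6 elsewhere: t2, t5.
So t5 = 1.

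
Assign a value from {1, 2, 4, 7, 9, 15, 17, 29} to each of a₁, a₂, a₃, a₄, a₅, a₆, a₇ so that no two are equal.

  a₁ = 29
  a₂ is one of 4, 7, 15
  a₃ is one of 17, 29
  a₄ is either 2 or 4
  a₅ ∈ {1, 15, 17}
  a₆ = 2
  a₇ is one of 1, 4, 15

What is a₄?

4

a₁ must be 29 (only option left). Remove 29 from a₃.
a₃'s domain is down to {17}, so a₃ = 17. So a₅ can't be 17.
a₆ must be 2 (only option left). Remove 2 from a₄.
So a₄ = 4.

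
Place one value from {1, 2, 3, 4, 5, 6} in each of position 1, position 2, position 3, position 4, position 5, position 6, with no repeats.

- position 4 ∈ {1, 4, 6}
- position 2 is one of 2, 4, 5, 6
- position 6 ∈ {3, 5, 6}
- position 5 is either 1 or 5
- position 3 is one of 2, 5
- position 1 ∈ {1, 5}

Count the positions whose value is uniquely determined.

2

Among the 6 variables, 3 fits only position 6 (and all 6 values in {1, 2, 3, 4, 5, 6} must be used), so position 6 = 3.
position 1 and position 5 share exactly the 2 values {1, 5}; by pigeonhole those values go to them, so strike 1, 5 from position 2, position 3, position 4.
position 3 has just one choice, so position 3 = 2. Remove 2 from position 2.
Determined: position 3=2, position 6=3. The other positions each still have more than one consistent value. That makes 2.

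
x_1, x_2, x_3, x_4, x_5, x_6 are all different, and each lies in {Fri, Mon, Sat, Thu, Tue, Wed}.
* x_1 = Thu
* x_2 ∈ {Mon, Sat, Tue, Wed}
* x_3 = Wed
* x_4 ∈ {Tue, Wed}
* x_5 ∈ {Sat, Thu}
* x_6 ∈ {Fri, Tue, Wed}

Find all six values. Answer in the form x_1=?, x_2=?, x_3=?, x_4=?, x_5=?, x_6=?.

x_1 must be Thu (only option left). Remove Thu from x_5.
x_3's domain is down to {Wed}, so x_3 = Wed. So x_2, x_4, x_6 can't be Wed.
x_4 has just one choice, so x_4 = Tue. Eliminate Tue elsewhere: x_2, x_6.
x_5 must be Sat (only option left). Eliminate Sat elsewhere: x_2.
That leaves x_6 = Fri.
That leaves x_2 = Mon.

x_1=Thu, x_2=Mon, x_3=Wed, x_4=Tue, x_5=Sat, x_6=Fri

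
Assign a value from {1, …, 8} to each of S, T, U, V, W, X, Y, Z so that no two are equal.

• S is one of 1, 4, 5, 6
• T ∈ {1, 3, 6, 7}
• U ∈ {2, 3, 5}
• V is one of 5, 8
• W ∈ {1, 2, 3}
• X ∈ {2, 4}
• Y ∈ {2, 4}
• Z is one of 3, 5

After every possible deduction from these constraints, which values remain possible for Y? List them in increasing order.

2, 4

Among the 8 variables, 7 fits only T (and all 8 values in {1, 2, 3, 4, 5, 6, 7, 8} must be used), so T = 7.
The 7 still-open variables draw from only 7 values {1, 2, 3, 4, 5, 6, 8}, so each is used; only S can be 6, hence S = 6.
The 6 still-open variables draw from only 6 values {1, 2, 3, 4, 5, 8}, so each is used; only W can be 1, hence W = 1.
The 5 still-open variables draw from only 5 values {2, 3, 4, 5, 8}, so each is used; only V can be 8, hence V = 8.
X and Y between them cover only {2, 4} — a naked pair. Remove those values from U.
No further eliminations apply; Y can still be any of 2, 4.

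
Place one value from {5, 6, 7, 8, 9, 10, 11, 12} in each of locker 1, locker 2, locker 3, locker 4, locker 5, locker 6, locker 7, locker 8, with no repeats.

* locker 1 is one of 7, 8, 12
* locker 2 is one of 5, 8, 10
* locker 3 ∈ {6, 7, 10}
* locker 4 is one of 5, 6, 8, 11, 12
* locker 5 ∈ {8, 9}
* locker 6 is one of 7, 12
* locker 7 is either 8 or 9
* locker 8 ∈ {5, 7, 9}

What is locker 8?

5

The 8 variables together cover exactly {5, 6, 7, 8, 9, 10, 11, 12} — 8 values for 8 variables — and 11 appears only in locker 4's list, so locker 4 = 11.
Among the 7 still-open variables, 6 fits only locker 3 (and all 7 values in {5, 6, 7, 8, 9, 10, 12} must be used), so locker 3 = 6.
The 6 still-open variables together cover exactly {5, 7, 8, 9, 10, 12} — 6 values for 6 variables — and 10 appears only in locker 2's list, so locker 2 = 10.
The 5 still-open variables draw from only 5 values {5, 7, 8, 9, 12}, so each is used; only locker 8 can be 5, hence locker 8 = 5.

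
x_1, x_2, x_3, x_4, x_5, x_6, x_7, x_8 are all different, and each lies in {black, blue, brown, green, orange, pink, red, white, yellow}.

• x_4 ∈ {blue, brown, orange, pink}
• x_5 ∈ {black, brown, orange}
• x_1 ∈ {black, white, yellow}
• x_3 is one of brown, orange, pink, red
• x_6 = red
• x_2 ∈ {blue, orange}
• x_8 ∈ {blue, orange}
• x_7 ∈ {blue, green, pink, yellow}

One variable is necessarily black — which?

x_6's domain is down to {red}, so x_6 = red. Eliminate red elsewhere: x_3.
The 2 variables x_2 and x_8 are confined to {blue, orange}, which locks those values in; drop them from x_3, x_4, x_5, x_7.
x_3 and x_4 share exactly the 2 values {brown, pink}; by pigeonhole those values go to them, so strike brown, pink from x_5, x_7.
So black goes to x_5.

x_5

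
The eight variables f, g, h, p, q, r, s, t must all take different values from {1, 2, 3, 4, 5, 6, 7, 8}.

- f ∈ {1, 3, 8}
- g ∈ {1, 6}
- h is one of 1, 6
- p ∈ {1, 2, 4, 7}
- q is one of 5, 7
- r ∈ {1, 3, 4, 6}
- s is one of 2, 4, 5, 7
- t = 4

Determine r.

t has just one choice, so t = 4. Eliminate 4 elsewhere: p, r, s.
The 7 still-open variables draw from only 7 values {1, 2, 3, 5, 6, 7, 8}, so each is used; only f can be 8, hence f = 8.
The 6 still-open variables draw from only 6 values {1, 2, 3, 5, 6, 7}, so each is used; only r can be 3, hence r = 3.

3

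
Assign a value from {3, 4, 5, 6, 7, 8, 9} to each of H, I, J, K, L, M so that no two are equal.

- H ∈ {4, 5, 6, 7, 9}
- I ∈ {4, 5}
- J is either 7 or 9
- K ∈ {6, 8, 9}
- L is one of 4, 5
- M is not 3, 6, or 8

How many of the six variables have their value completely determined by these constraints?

2

Among the 6 variables, 8 fits only K (and all 6 values in {4, 5, 6, 7, 8, 9} must be used), so K = 8.
The 5 still-open variables draw from only 5 values {4, 5, 6, 7, 9}, so each is used; only H can be 6, hence H = 6.
I and L between them cover only {4, 5} — a naked pair. Remove those values from M.
Determined: H=6, K=8. The other variables each still have more than one consistent value. That makes 2.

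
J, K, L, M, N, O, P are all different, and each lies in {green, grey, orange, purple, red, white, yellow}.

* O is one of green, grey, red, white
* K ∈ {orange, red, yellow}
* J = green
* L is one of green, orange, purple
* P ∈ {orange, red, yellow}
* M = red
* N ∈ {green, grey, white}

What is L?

J's domain is down to {green}, so J = green. Strike green from L, N, O.
That leaves M = red. So K, O, P can't be red.
The 5 still-open variables together cover exactly {grey, orange, purple, white, yellow} — 5 values for 5 variables — and purple appears only in L's list, so L = purple.

purple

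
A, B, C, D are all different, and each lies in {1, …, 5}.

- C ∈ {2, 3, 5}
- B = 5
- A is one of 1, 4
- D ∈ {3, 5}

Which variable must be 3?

B's domain is down to {5}, so B = 5. So C, D can't be 5.
So 3 goes to D.

D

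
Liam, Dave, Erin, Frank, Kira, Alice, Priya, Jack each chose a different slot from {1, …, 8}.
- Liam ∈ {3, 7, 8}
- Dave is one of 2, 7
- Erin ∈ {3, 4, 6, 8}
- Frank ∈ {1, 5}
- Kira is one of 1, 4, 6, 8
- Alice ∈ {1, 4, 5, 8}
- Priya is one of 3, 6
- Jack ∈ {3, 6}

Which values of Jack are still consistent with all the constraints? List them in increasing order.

The 8 variables together cover exactly {1, 2, 3, 4, 5, 6, 7, 8} — 8 values for 8 variables — and 2 appears only in Dave's list, so Dave = 2.
Among the 7 still-open variables, 7 fits only Liam (and all 7 values in {1, 3, 4, 5, 6, 7, 8} must be used), so Liam = 7.
The 2 variables Priya and Jack are confined to {3, 6}, which locks those values in; drop them from Erin, Kira.
No further eliminations apply; Jack can still be any of 3, 6.

3, 6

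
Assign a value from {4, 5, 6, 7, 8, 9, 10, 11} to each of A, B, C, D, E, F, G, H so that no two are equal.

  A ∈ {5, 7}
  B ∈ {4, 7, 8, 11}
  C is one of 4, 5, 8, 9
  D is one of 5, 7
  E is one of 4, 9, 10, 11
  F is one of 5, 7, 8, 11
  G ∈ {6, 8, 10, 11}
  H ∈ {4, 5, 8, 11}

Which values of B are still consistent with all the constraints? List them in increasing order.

4, 8, 11

The 8 variables draw from only 8 values {4, 5, 6, 7, 8, 9, 10, 11}, so each is used; only G can be 6, hence G = 6.
The 7 still-open variables draw from only 7 values {4, 5, 7, 8, 9, 10, 11}, so each is used; only E can be 10, hence E = 10.
Among the 6 still-open variables, 9 fits only C (and all 6 values in {4, 5, 7, 8, 9, 11} must be used), so C = 9.
The 2 variables A and D are confined to {5, 7}, which locks those values in; drop them from B, F, H.
No further eliminations apply; B can still be any of 4, 8, 11.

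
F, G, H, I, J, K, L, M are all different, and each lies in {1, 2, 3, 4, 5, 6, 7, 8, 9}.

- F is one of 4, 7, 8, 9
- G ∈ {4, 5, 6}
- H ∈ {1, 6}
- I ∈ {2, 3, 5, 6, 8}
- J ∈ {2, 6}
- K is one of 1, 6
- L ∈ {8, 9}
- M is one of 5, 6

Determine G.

The 2 variables H and K are confined to {1, 6}, which locks those values in; drop them from G, I, J, M.
That leaves J = 2. So I can't be 2.
That leaves M = 5. Strike 5 from G, I.
So G = 4.

4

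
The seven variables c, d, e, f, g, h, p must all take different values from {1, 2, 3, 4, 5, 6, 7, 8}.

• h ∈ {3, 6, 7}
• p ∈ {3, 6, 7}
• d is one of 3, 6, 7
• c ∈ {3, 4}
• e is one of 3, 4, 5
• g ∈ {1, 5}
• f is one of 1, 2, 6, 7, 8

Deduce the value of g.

The 3 variables d, h, p are confined to {3, 6, 7}, which locks those values in; drop them from c, e, f.
c must be 4 (only option left). Eliminate 4 elsewhere: e.
e must be 5 (only option left). Remove 5 from g.
So g = 1.

1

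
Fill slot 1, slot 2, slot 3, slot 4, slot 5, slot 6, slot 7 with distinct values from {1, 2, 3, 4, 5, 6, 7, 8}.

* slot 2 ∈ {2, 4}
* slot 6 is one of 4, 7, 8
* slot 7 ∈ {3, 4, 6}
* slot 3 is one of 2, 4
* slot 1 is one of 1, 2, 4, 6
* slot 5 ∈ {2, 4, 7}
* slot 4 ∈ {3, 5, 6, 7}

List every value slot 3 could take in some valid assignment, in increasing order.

2, 4

The 2 variables slot 2 and slot 3 are confined to {2, 4}, which locks those values in; drop them from slot 1, slot 5, slot 6, slot 7.
That leaves slot 5 = 7. So slot 4, slot 6 can't be 7.
That leaves slot 6 = 8.
No further eliminations apply; slot 3 can still be any of 2, 4.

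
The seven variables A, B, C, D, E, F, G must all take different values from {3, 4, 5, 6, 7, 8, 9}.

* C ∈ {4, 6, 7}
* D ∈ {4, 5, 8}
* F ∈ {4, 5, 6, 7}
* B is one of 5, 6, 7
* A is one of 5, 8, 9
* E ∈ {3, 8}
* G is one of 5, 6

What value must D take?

The 7 variables draw from only 7 values {3, 4, 5, 6, 7, 8, 9}, so each is used; only E can be 3, hence E = 3.
The 6 still-open variables together cover exactly {4, 5, 6, 7, 8, 9} — 6 values for 6 variables — and 9 appears only in A's list, so A = 9.
Among the 5 still-open variables, 8 fits only D (and all 5 values in {4, 5, 6, 7, 8} must be used), so D = 8.

8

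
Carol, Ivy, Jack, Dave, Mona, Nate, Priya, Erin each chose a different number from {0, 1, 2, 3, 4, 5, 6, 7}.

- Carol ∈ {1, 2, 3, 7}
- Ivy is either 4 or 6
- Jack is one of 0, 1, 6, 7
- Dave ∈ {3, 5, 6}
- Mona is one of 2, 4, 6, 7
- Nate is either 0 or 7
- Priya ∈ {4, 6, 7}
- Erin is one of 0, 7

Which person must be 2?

Mona

The 8 variables together cover exactly {0, 1, 2, 3, 4, 5, 6, 7} — 8 values for 8 variables — and 5 appears only in Dave's list, so Dave = 5.
Among the 7 still-open variables, 3 fits only Carol (and all 7 values in {0, 1, 2, 3, 4, 6, 7} must be used), so Carol = 3.
The 6 still-open variables draw from only 6 values {0, 1, 2, 4, 6, 7}, so each is used; only Jack can be 1, hence Jack = 1.
The 5 still-open variables draw from only 5 values {0, 2, 4, 6, 7}, so each is used; only Mona can be 2, hence Mona = 2.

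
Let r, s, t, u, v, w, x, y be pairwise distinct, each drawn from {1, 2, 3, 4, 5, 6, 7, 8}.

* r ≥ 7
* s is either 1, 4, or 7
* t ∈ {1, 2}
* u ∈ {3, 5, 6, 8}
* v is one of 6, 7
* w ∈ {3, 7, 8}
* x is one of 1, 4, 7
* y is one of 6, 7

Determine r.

Among the 8 variables, 2 fits only t (and all 8 values in {1, 2, 3, 4, 5, 6, 7, 8} must be used), so t = 2.
The 7 still-open variables draw from only 7 values {1, 3, 4, 5, 6, 7, 8}, so each is used; only u can be 5, hence u = 5.
Among the 6 still-open variables, 3 fits only w (and all 6 values in {1, 3, 4, 6, 7, 8} must be used), so w = 3.
The 5 still-open variables together cover exactly {1, 4, 6, 7, 8} — 5 values for 5 variables — and 8 appears only in r's list, so r = 8.

8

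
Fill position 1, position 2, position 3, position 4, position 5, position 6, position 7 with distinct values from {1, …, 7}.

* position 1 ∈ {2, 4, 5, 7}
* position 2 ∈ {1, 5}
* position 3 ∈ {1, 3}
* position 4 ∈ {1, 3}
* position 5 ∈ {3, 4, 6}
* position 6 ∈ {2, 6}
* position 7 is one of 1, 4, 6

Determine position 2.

5

Among the 7 variables, 7 fits only position 1 (and all 7 values in {1, 2, 3, 4, 5, 6, 7} must be used), so position 1 = 7.
The 6 still-open variables together cover exactly {1, 2, 3, 4, 5, 6} — 6 values for 6 variables — and 2 appears only in position 6's list, so position 6 = 2.
The 5 still-open variables draw from only 5 values {1, 3, 4, 5, 6}, so each is used; only position 2 can be 5, hence position 2 = 5.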